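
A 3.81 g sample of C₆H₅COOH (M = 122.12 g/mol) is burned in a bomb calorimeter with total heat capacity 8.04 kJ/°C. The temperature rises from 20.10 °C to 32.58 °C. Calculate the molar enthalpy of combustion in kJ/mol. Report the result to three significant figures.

ΔH = -3220 kJ/mol

ΔT = 32.58 − 20.10 = 12.48 °C
q_cal = C_cal × ΔT = 8.04 × 12.48 = 100.3392 kJ
n = 3.81 / 122.12 = 0.03120 mol
q_rxn = −q_cal = -100.3392 kJ
ΔH = -100.3392 / 0.03120 = -3216 kJ/mol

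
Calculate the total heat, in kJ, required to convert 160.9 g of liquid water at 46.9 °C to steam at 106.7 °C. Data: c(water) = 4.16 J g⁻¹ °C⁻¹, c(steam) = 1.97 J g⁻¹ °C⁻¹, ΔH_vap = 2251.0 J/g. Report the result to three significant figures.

q1 (heat water 46.9→100.0 °C): 160.9 × 4.16 × 53.1 = 35542 J
q2 (vaporize at 100 °C): 160.9 × 2251.0 = 362186 J
q3 (heat steam 100.0→106.7 °C): 160.9 × 1.97 × 6.7 = 2124 J
Total: 35542 + 362186 + 2124 = 399852 J = 400 kJ

q = 400 kJ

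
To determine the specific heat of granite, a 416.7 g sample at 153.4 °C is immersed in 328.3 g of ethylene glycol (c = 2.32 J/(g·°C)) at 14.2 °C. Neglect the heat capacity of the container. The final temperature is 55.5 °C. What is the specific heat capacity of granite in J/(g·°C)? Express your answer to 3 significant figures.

c = 0.771 J/(g·°C)

q_gained = (328.3 × 2.32) × (55.5 − 14.2) = 31460 J
q_lost = 416.7 × c × (153.4 − 55.5) = 40794.93 c
Set equal: c = 31460 / 40794.93 = 0.771 J/(g·°C)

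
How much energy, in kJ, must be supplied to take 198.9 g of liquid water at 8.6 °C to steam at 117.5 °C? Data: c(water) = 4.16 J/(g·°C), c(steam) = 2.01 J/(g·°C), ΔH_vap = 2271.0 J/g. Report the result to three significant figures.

q = 534 kJ

q1 (heat water 8.6→100.0 °C): 198.9 × 4.16 × 91.4 = 75627 J
q2 (vaporize at 100 °C): 198.9 × 2271.0 = 451702 J
q3 (heat steam 100.0→117.5 °C): 198.9 × 2.01 × 17.5 = 6996 J
Total: 75627 + 451702 + 6996 = 534325 J = 534 kJ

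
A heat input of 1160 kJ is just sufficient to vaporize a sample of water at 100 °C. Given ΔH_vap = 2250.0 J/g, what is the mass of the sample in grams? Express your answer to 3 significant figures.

m = q / ΔH_vap = 1160000 J / 2250.0 J/g = 516 g

m = 516 g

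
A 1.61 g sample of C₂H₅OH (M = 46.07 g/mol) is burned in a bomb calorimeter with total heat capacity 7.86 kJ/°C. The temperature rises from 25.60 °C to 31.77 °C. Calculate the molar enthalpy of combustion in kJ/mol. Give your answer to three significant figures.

ΔH = -1390 kJ/mol

ΔT = 31.77 − 25.60 = 6.17 °C
q_cal = C_cal × ΔT = 7.86 × 6.17 = 48.4962 kJ
n = 1.61 / 46.07 = 0.03495 mol
q_rxn = −q_cal = -48.4962 kJ
ΔH = -48.4962 / 0.03495 = -1388 kJ/mol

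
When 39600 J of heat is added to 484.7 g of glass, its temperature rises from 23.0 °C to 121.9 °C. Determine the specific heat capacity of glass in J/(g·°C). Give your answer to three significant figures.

c = 0.826 J/(g·°C)

c = q / (m ΔT) = 39600 / (484.7 × 98.9)
c = 39600 / 47936.83 = 0.826 J/(g·°C)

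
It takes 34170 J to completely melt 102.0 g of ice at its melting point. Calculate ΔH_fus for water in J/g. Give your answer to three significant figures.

ΔH_fus = q / m = 34170 / 102.0 = 335 J/g

ΔH_fus = 335 J/g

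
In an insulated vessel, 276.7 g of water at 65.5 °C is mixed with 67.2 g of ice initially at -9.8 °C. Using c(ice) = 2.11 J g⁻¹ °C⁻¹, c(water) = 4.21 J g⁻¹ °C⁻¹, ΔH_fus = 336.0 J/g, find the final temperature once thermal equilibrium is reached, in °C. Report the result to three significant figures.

Heat to bring ice to 0 °C and melt it: q₁ = 67.2×2.11×9.8 + 67.2×336.0 = 23969 J
Heat the water can supply cooling to 0 °C: 276.7×4.21×65.5 = 76301.4 J > q₁, so all ice melts.
Energy balance: 276.7×4.21×(65.5 − T) = 23969 + 67.2×4.21×(T − 0)
1164.907(65.5 − T) = 23969 + 282.912 T
76301.4 − 23969 = 1447.819 T
T = 52332.4 / 1447.819 = 36.146 °C

T_f = 36.1 °C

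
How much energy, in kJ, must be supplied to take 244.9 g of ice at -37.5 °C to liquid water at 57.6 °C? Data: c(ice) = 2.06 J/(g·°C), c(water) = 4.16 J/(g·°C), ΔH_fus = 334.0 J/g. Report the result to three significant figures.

q1 (heat ice -37.5→0.0 °C): 244.9 × 2.06 × 37.5 = 18919 J
q2 (melt at 0 °C): 244.9 × 334.0 = 81797 J
q3 (heat water 0.0→57.6 °C): 244.9 × 4.16 × 57.6 = 58682 J
Total: 18919 + 81797 + 58682 = 159398 J = 159 kJ

q = 159 kJ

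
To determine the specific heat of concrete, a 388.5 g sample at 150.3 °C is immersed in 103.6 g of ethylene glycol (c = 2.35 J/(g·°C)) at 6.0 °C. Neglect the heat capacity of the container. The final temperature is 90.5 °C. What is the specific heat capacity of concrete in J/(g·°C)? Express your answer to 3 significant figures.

q_gained = (103.6 × 2.35) × (90.5 − 6.0) = 20572.4 J
q_lost = 388.5 × c × (150.3 − 90.5) = 23232.3 c
Set equal: c = 20572.4 / 23232.3 = 0.886 J/(g·°C)

c = 0.886 J/(g·°C)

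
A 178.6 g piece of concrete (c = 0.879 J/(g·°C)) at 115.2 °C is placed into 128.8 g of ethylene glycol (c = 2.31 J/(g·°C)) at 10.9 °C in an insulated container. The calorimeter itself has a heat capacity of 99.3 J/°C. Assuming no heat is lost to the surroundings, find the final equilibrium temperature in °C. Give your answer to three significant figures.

T_f = 40.5 °C

Heat lost by concrete = heat gained by ethylene glycol + calorimeter.
(178.6)(0.879)(115.2 − T) = [(128.8)(2.31) + 99.3](T − 10.9)
156.9894 (115.2 − T) = 396.828 (T − 10.9)
18085 − 156.9894 T = 396.828 T − 4325.4
22410.4 = 553.8174 T
T = 40.47 °C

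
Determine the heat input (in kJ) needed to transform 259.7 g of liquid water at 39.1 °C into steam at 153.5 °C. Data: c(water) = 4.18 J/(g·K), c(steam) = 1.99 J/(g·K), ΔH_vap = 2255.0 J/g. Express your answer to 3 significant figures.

q = 679 kJ

q1 (heat water 39.1→100.0 °C): 259.7 × 4.18 × 60.9 = 66110 J
q2 (vaporize at 100 °C): 259.7 × 2255.0 = 585624 J
q3 (heat steam 100.0→153.5 °C): 259.7 × 1.99 × 53.5 = 27649 J
Total: 66110 + 585624 + 27649 = 679383 J = 679 kJ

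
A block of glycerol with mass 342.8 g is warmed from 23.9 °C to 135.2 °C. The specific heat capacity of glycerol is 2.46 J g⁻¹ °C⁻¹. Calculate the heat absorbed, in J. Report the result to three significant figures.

q = m c ΔT = 342.8 × 2.46 × (135.2 − 23.9)
q = 342.8 × 2.46 × 111.3 = 93860 J

q = 93900 J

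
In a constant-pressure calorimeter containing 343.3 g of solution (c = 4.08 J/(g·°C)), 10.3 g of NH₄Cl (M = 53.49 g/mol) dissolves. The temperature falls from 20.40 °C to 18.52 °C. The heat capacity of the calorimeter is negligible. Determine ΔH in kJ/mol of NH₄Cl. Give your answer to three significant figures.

ΔH = 13.7 kJ/mol

|ΔT| = |18.52 − 20.40| = 1.88 °C
|q_surr| = (343.3 × 4.08) × 1.88 = 1400.664 × 1.88 = 2633 J
n(NH₄Cl) = 10.3 / 53.49 = 0.1926 mol
Temperature fell, so q_rxn = +|q_surr| = 2.633 kJ
ΔH = q_rxn / n = 13.67 kJ/mol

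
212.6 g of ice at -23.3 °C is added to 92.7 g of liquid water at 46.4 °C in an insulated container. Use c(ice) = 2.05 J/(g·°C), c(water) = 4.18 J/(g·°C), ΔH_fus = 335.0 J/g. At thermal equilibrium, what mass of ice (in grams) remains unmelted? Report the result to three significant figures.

m_ice remaining = 189 g

Heat to warm all ice to 0 °C: 212.6×2.05×23.3 = 10155 J
Heat released by water cooling to 0 °C: 92.7×4.18×46.4 = 17979 J
17979 J < 10155 + 212.6×335.0 = 81376 J, so not all ice melts; final T = 0 °C.
Heat left for melting: 17979 − 10155 = 7824 J
Mass melted = 7824 / 335.0 = 23.36 g
Ice remaining = 212.6 − 23.36 = 189.24 g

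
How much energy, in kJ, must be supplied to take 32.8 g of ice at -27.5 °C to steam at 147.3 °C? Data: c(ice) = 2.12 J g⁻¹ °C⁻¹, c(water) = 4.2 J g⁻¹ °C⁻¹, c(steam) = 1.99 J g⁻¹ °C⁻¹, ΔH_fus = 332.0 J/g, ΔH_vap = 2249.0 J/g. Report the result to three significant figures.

q = 103 kJ

q1 (heat ice -27.5→0.0 °C): 32.8 × 2.12 × 27.5 = 1912 J
q2 (melt at 0 °C): 32.8 × 332.0 = 10890 J
q3 (heat water 0.0→100.0 °C): 32.8 × 4.2 × 100.0 = 13776 J
q4 (vaporize at 100 °C): 32.8 × 2249.0 = 73767 J
q5 (heat steam 100.0→147.3 °C): 32.8 × 1.99 × 47.3 = 3087 J
Total: 1912 + 10890 + 13776 + 73767 + 3087 = 103432 J = 103 kJ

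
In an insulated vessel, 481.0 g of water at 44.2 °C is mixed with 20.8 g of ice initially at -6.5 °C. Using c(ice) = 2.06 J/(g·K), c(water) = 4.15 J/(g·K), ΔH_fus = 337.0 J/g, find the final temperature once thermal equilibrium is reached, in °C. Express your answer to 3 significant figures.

T_f = 38.9 °C

Heat to bring ice to 0 °C and melt it: q₁ = 20.8×2.06×6.5 + 20.8×337.0 = 7288.1 J
Heat the water can supply cooling to 0 °C: 481.0×4.15×44.2 = 88229.8 J > q₁, so all ice melts.
Energy balance: 481.0×4.15×(44.2 − T) = 7288.1 + 20.8×4.15×(T − 0)
1996.15(44.2 − T) = 7288.1 + 86.32 T
88229.8 − 7288.1 = 2082.47 T
T = 80941.7 / 2082.47 = 38.87 °C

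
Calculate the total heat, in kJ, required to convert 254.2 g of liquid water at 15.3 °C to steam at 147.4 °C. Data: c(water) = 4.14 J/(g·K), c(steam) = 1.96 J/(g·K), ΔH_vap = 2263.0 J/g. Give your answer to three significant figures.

q1 (heat water 15.3→100.0 °C): 254.2 × 4.14 × 84.7 = 89137 J
q2 (vaporize at 100 °C): 254.2 × 2263.0 = 575255 J
q3 (heat steam 100.0→147.4 °C): 254.2 × 1.96 × 47.4 = 23616 J
Total: 89137 + 575255 + 23616 = 688008 J = 688 kJ

q = 688 kJ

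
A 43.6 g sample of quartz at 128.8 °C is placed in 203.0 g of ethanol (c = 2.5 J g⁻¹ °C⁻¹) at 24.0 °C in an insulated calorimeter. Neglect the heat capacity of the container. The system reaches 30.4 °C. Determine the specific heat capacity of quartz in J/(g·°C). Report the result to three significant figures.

q_gained = (203.0 × 2.5) × (30.4 − 24.0) = 3248 J
q_lost = 43.6 × c × (128.8 − 30.4) = 4290.24 c
Set equal: c = 3248 / 4290.24 = 0.757 J/(g·°C)

c = 0.757 J/(g·°C)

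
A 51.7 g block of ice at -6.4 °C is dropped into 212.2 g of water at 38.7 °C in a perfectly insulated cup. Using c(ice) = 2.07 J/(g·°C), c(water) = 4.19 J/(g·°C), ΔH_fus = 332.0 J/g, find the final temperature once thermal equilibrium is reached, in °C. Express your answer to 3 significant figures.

Heat to bring ice to 0 °C and melt it: q₁ = 51.7×2.07×6.4 + 51.7×332.0 = 17849 J
Heat the water can supply cooling to 0 °C: 212.2×4.19×38.7 = 34408.9 J > q₁, so all ice melts.
Energy balance: 212.2×4.19×(38.7 − T) = 17849 + 51.7×4.19×(T − 0)
889.118(38.7 − T) = 17849 + 216.623 T
34408.9 − 17849 = 1105.741 T
T = 16559.9 / 1105.741 = 14.98 °C

T_f = 15.0 °C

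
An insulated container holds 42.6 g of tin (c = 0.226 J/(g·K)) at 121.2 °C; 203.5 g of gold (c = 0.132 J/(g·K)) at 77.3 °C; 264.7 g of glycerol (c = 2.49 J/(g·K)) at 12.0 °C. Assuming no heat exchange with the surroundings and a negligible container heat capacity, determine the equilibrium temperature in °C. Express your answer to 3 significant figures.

Σ mᵢcᵢ(T − Tᵢ) = 0  ⇒  T = Σ mᵢcᵢTᵢ / Σ mᵢcᵢ
Σ mᵢcᵢ = 42.6×0.226 + 203.5×0.132 + 264.7×2.49 = 695.5926
Σ mᵢcᵢTᵢ = 9.6276×121.2 + 26.862×77.3 + 659.103×12.0 = 11153
T = 11153 / 695.5926 = 16.03 °C

T_f = 16.0 °C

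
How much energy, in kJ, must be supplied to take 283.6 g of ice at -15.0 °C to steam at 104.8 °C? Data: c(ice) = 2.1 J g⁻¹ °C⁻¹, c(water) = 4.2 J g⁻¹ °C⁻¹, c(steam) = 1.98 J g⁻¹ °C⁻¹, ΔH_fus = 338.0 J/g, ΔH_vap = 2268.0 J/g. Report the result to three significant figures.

q1 (heat ice -15.0→0.0 °C): 283.6 × 2.1 × 15.0 = 8933 J
q2 (melt at 0 °C): 283.6 × 338.0 = 95857 J
q3 (heat water 0.0→100.0 °C): 283.6 × 4.2 × 100.0 = 119112 J
q4 (vaporize at 100 °C): 283.6 × 2268.0 = 643205 J
q5 (heat steam 100.0→104.8 °C): 283.6 × 1.98 × 4.8 = 2695 J
Total: 8933 + 95857 + 119112 + 643205 + 2695 = 869802 J = 870 kJ

q = 870 kJ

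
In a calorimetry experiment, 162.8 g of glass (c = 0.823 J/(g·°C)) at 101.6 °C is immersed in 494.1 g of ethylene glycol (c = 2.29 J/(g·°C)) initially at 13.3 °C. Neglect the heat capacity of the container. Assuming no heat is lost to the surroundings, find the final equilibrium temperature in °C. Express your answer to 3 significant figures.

T_f = 22.6 °C

Heat lost by glass = heat gained by ethylene glycol.
(162.8)(0.823)(101.6 − T) = (494.1)(2.29)(T − 13.3)
133.9844 (101.6 − T) = 1131.489 (T − 13.3)
13613 − 133.9844 T = 1131.489 T − 15049
28662 = 1265.4734 T
T = 22.649 °C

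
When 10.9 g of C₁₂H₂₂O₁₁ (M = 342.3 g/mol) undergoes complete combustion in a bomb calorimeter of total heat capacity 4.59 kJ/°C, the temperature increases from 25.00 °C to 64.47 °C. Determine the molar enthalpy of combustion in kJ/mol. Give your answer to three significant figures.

ΔH = -5690 kJ/mol

ΔT = 64.47 − 25.00 = 39.47 °C
q_cal = C_cal × ΔT = 4.59 × 39.47 = 181.1673 kJ
n = 10.9 / 342.3 = 0.03184 mol
q_rxn = −q_cal = -181.1673 kJ
ΔH = -181.1673 / 0.03184 = -5690 kJ/mol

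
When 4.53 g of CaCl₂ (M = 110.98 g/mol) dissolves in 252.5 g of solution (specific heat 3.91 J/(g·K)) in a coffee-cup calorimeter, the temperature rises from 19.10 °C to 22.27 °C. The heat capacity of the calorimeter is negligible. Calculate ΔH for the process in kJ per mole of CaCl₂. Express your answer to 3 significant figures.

ΔH = -76.7 kJ/mol

|ΔT| = |22.27 − 19.10| = 3.17 °C
|q_surr| = (252.5 × 3.91) × 3.17 = 987.275 × 3.17 = 3130 J
n(CaCl₂) = 4.53 / 110.98 = 0.04082 mol
Temperature rose, so q_rxn = −|q_surr| = -3.130 kJ
ΔH = q_rxn / n = -76.68 kJ/mol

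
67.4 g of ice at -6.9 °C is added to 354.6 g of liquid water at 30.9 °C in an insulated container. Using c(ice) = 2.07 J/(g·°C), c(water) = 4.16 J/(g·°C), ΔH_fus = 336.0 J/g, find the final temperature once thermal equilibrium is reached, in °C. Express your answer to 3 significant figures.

Heat to bring ice to 0 °C and melt it: q₁ = 67.4×2.07×6.9 + 67.4×336.0 = 23609 J
Heat the water can supply cooling to 0 °C: 354.6×4.16×30.9 = 45581.7 J > q₁, so all ice melts.
Energy balance: 354.6×4.16×(30.9 − T) = 23609 + 67.4×4.16×(T − 0)
1475.136(30.9 − T) = 23609 + 280.384 T
45581.7 − 23609 = 1755.520 T
T = 21972.7 / 1755.520 = 12.52 °C

T_f = 12.5 °C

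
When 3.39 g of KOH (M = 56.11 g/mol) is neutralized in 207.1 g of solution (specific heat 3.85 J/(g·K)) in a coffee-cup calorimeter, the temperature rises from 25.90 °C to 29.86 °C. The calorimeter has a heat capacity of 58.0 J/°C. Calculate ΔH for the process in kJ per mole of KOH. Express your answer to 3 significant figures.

|ΔT| = |29.86 − 25.90| = 3.96 °C
|q_surr| = (207.1 × 3.85 + 58.0) × 3.96 = 855.335 × 3.96 = 3387 J
n(KOH) = 3.39 / 56.11 = 0.06042 mol
Temperature rose, so q_rxn = −|q_surr| = -3.387 kJ
ΔH = q_rxn / n = -56.06 kJ/mol

ΔH = -56.1 kJ/mol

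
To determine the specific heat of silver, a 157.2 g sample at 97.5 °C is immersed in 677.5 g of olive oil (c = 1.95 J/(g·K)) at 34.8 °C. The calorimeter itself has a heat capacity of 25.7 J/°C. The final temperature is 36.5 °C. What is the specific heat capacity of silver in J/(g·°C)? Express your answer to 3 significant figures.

c = 0.239 J/(g·°C)

q_gained = (677.5 × 1.95 + 25.7) × (36.5 − 34.8) = 2290 J
q_lost = 157.2 × c × (97.5 − 36.5) = 9589.2 c
Set equal: c = 2290 / 9589.2 = 0.239 J/(g·°C)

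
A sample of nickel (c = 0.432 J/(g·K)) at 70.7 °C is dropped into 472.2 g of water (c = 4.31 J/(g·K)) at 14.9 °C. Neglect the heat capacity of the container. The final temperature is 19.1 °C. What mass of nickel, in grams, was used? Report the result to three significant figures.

m = 383 g

q_gained = (472.2 × 4.31) × (19.1 − 14.9) = 8548 J
q_lost = m × 0.432 × (70.7 − 19.1) = 22.2912 m
m = 8548 / 22.2912 = 383 g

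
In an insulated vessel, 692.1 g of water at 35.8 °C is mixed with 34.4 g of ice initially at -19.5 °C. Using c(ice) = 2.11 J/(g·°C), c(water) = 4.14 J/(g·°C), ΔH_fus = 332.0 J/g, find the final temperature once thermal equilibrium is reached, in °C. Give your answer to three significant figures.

Heat to bring ice to 0 °C and melt it: q₁ = 34.4×2.11×19.5 + 34.4×332.0 = 12836 J
Heat the water can supply cooling to 0 °C: 692.1×4.14×35.8 = 102578 J > q₁, so all ice melts.
Energy balance: 692.1×4.14×(35.8 − T) = 12836 + 34.4×4.14×(T − 0)
2865.294(35.8 − T) = 12836 + 142.416 T
102578 − 12836 = 3007.710 T
T = 89742 / 3007.710 = 29.84 °C

T_f = 29.8 °C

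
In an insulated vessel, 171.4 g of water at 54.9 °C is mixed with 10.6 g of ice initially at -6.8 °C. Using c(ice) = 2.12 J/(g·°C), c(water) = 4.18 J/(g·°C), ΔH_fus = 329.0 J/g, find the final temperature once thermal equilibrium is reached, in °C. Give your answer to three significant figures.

T_f = 46.9 °C

Heat to bring ice to 0 °C and melt it: q₁ = 10.6×2.12×6.8 + 10.6×329.0 = 3640.2 J
Heat the water can supply cooling to 0 °C: 171.4×4.18×54.9 = 39333.2 J > q₁, so all ice melts.
Energy balance: 171.4×4.18×(54.9 − T) = 3640.2 + 10.6×4.18×(T − 0)
716.452(54.9 − T) = 3640.2 + 44.308 T
39333.2 − 3640.2 = 760.760 T
T = 35693.0 / 760.760 = 46.92 °C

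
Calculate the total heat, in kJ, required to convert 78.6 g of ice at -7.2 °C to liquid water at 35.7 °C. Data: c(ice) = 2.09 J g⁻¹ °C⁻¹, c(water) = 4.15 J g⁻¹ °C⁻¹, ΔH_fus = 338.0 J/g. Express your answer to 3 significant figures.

q = 39.4 kJ

q1 (heat ice -7.2→0.0 °C): 78.6 × 2.09 × 7.2 = 1183 J
q2 (melt at 0 °C): 78.6 × 338.0 = 26567 J
q3 (heat water 0.0→35.7 °C): 78.6 × 4.15 × 35.7 = 11645 J
Total: 1183 + 26567 + 11645 = 39395 J = 39.4 kJ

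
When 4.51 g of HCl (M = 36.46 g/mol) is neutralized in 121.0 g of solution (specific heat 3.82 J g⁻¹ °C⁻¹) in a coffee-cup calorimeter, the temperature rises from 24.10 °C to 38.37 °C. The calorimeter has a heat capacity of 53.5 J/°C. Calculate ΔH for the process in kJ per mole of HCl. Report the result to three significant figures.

|ΔT| = |38.37 − 24.10| = 14.27 °C
|q_surr| = (121.0 × 3.82 + 53.5) × 14.27 = 515.72 × 14.27 = 7359 J
n(HCl) = 4.51 / 36.46 = 0.1237 mol
Temperature rose, so q_rxn = −|q_surr| = -7.359 kJ
ΔH = q_rxn / n = -59.49 kJ/mol

ΔH = -59.5 kJ/mol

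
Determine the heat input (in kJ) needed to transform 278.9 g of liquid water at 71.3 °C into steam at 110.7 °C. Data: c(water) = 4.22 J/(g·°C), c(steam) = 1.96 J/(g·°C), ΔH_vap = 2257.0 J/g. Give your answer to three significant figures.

q = 669 kJ

q1 (heat water 71.3→100.0 °C): 278.9 × 4.22 × 28.7 = 33779 J
q2 (vaporize at 100 °C): 278.9 × 2257.0 = 629477 J
q3 (heat steam 100.0→110.7 °C): 278.9 × 1.96 × 10.7 = 5849 J
Total: 33779 + 629477 + 5849 = 669105 J = 669 kJ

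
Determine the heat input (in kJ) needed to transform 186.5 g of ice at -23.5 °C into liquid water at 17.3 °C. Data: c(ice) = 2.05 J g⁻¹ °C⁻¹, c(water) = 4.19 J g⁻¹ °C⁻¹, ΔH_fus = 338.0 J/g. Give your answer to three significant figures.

q1 (heat ice -23.5→0.0 °C): 186.5 × 2.05 × 23.5 = 8985 J
q2 (melt at 0 °C): 186.5 × 338.0 = 63037 J
q3 (heat water 0.0→17.3 °C): 186.5 × 4.19 × 17.3 = 13519 J
Total: 8985 + 63037 + 13519 = 85541 J = 85.5 kJ

q = 85.5 kJ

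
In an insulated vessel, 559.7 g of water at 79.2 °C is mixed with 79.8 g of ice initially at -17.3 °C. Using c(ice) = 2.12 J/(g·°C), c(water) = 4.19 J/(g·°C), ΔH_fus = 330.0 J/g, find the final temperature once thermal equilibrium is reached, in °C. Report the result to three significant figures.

T_f = 58.4 °C

Heat to bring ice to 0 °C and melt it: q₁ = 79.8×2.12×17.3 + 79.8×330.0 = 29261 J
Heat the water can supply cooling to 0 °C: 559.7×4.19×79.2 = 185735 J > q₁, so all ice melts.
Energy balance: 559.7×4.19×(79.2 − T) = 29261 + 79.8×4.19×(T − 0)
2345.143(79.2 − T) = 29261 + 334.362 T
185735 − 29261 = 2679.505 T
T = 156474 / 2679.505 = 58.40 °C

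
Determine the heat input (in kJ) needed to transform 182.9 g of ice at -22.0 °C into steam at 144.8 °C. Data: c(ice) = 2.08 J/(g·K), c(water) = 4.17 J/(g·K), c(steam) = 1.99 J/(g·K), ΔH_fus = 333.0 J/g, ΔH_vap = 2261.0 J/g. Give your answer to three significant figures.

q = 575 kJ

q1 (heat ice -22.0→0.0 °C): 182.9 × 2.08 × 22.0 = 8370 J
q2 (melt at 0 °C): 182.9 × 333.0 = 60906 J
q3 (heat water 0.0→100.0 °C): 182.9 × 4.17 × 100.0 = 76269 J
q4 (vaporize at 100 °C): 182.9 × 2261.0 = 413537 J
q5 (heat steam 100.0→144.8 °C): 182.9 × 1.99 × 44.8 = 16306 J
Total: 8370 + 60906 + 76269 + 413537 + 16306 = 575388 J = 575 kJ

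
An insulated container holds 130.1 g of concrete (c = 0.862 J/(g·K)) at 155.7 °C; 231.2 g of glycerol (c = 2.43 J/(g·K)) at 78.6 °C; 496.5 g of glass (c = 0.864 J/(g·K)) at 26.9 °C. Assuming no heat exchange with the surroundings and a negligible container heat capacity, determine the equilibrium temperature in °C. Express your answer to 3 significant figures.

T_f = 66.3 °C

Σ mᵢcᵢ(T − Tᵢ) = 0  ⇒  T = Σ mᵢcᵢTᵢ / Σ mᵢcᵢ
Σ mᵢcᵢ = 130.1×0.862 + 231.2×2.43 + 496.5×0.864 = 1102.9382
Σ mᵢcᵢTᵢ = 112.1462×155.7 + 561.816×78.6 + 428.976×26.9 = 73159
T = 73159 / 1102.9382 = 66.33 °C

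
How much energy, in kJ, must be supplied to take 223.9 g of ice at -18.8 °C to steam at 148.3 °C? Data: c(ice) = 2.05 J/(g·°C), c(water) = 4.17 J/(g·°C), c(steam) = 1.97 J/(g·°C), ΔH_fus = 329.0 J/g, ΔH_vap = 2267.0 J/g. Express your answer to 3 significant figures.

q = 705 kJ

q1 (heat ice -18.8→0.0 °C): 223.9 × 2.05 × 18.8 = 8629 J
q2 (melt at 0 °C): 223.9 × 329.0 = 73663 J
q3 (heat water 0.0→100.0 °C): 223.9 × 4.17 × 100.0 = 93366 J
q4 (vaporize at 100 °C): 223.9 × 2267.0 = 507581 J
q5 (heat steam 100.0→148.3 °C): 223.9 × 1.97 × 48.3 = 21304 J
Total: 8629 + 73663 + 93366 + 507581 + 21304 = 704543 J = 705 kJ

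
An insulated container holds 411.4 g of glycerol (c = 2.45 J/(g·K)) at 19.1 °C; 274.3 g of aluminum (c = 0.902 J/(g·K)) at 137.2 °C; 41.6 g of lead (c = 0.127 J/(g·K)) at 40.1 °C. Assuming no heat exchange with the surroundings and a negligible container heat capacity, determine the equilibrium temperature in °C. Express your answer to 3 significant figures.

T_f = 42.4 °C

Σ mᵢcᵢ(T − Tᵢ) = 0  ⇒  T = Σ mᵢcᵢTᵢ / Σ mᵢcᵢ
Σ mᵢcᵢ = 411.4×2.45 + 274.3×0.902 + 41.6×0.127 = 1260.6318
Σ mᵢcᵢTᵢ = 1007.93×19.1 + 247.4186×137.2 + 5.2832×40.1 = 53409
T = 53409 / 1260.6318 = 42.37 °C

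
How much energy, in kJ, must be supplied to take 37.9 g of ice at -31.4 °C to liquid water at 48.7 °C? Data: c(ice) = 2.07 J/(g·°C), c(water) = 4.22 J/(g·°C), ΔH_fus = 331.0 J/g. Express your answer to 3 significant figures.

q1 (heat ice -31.4→0.0 °C): 37.9 × 2.07 × 31.4 = 2463 J
q2 (melt at 0 °C): 37.9 × 331.0 = 12545 J
q3 (heat water 0.0→48.7 °C): 37.9 × 4.22 × 48.7 = 7789 J
Total: 2463 + 12545 + 7789 = 22797 J = 22.8 kJ

q = 22.8 kJ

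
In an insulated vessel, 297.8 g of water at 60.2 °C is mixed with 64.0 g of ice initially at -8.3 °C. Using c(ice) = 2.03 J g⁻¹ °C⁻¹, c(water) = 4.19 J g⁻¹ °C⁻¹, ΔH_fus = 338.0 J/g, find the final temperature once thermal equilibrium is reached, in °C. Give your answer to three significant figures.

T_f = 34.6 °C

Heat to bring ice to 0 °C and melt it: q₁ = 64.0×2.03×8.3 + 64.0×338.0 = 22710 J
Heat the water can supply cooling to 0 °C: 297.8×4.19×60.2 = 75116.5 J > q₁, so all ice melts.
Energy balance: 297.8×4.19×(60.2 − T) = 22710 + 64.0×4.19×(T − 0)
1247.782(60.2 − T) = 22710 + 268.16 T
75116.5 − 22710 = 1515.942 T
T = 52406.5 / 1515.942 = 34.57 °C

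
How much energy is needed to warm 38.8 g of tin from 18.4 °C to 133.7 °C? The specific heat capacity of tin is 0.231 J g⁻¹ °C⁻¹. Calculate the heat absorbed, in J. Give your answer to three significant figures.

q = 1030 J

q = m c ΔT = 38.8 × 0.231 × (133.7 − 18.4)
q = 38.8 × 0.231 × 115.3 = 1033 J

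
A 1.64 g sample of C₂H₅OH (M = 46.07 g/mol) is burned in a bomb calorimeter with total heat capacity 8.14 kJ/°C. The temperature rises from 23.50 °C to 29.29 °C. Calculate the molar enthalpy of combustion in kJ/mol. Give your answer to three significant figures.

ΔH = -1320 kJ/mol

ΔT = 29.29 − 23.50 = 5.79 °C
q_cal = C_cal × ΔT = 8.14 × 5.79 = 47.1306 kJ
n = 1.64 / 46.07 = 0.03560 mol
q_rxn = −q_cal = -47.1306 kJ
ΔH = -47.1306 / 0.03560 = -1324 kJ/mol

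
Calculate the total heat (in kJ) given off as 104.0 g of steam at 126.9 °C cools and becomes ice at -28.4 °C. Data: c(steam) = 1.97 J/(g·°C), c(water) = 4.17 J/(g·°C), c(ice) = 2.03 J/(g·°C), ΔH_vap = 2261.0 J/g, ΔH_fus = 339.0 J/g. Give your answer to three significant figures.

q1 (cool steam 126.9→100 °C): 104.0 × 1.97 × 26.9 = 5511 J
q2 (condense at 100 °C): 104.0 × 2261.0 = 235144 J
q3 (cool water 100→0 °C): 104.0 × 4.17 × 100.0 = 43368 J
q4 (freeze at 0 °C): 104.0 × 339.0 = 35256 J
q5 (cool ice 0→-28.4 °C): 104.0 × 2.03 × 28.4 = 5996 J
Total: 5511 + 235144 + 43368 + 35256 + 5996 = 325275 J = 325 kJ

q = 325 kJ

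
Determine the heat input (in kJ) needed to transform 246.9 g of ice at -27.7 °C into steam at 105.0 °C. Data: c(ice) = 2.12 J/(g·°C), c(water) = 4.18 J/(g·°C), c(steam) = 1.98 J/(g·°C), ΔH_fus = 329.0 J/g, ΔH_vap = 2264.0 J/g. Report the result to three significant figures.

q1 (heat ice -27.7→0.0 °C): 246.9 × 2.12 × 27.7 = 14499 J
q2 (melt at 0 °C): 246.9 × 329.0 = 81230 J
q3 (heat water 0.0→100.0 °C): 246.9 × 4.18 × 100.0 = 103204 J
q4 (vaporize at 100 °C): 246.9 × 2264.0 = 558982 J
q5 (heat steam 100.0→105.0 °C): 246.9 × 1.98 × 5.0 = 2444 J
Total: 14499 + 81230 + 103204 + 558982 + 2444 = 760359 J = 760 kJ

q = 760 kJ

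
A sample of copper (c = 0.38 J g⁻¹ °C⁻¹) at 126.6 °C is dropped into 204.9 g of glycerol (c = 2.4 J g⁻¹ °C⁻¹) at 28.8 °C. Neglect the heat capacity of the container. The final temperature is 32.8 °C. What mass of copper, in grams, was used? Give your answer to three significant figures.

q_gained = (204.9 × 2.4) × (32.8 − 28.8) = 1967 J
q_lost = m × 0.38 × (126.6 − 32.8) = 35.644 m
m = 1967 / 35.644 = 55.2 g

m = 55.2 g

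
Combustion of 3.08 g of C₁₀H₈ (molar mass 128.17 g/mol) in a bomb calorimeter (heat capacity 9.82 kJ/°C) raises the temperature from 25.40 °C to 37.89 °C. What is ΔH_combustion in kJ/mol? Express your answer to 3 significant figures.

ΔT = 37.89 − 25.40 = 12.49 °C
q_cal = C_cal × ΔT = 9.82 × 12.49 = 122.6518 kJ
n = 3.08 / 128.17 = 0.02403 mol
q_rxn = −q_cal = -122.6518 kJ
ΔH = -122.6518 / 0.02403 = -5104 kJ/mol

ΔH = -5100 kJ/mol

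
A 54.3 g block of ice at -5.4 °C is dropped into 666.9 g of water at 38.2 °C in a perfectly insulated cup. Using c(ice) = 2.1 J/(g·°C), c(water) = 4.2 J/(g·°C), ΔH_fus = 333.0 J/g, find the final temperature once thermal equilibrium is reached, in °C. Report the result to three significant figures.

Heat to bring ice to 0 °C and melt it: q₁ = 54.3×2.1×5.4 + 54.3×333.0 = 18698 J
Heat the water can supply cooling to 0 °C: 666.9×4.2×38.2 = 106997 J > q₁, so all ice melts.
Energy balance: 666.9×4.2×(38.2 − T) = 18698 + 54.3×4.2×(T − 0)
2800.98(38.2 − T) = 18698 + 228.06 T
106997 − 18698 = 3029.04 T
T = 88299 / 3029.04 = 29.15 °C

T_f = 29.2 °C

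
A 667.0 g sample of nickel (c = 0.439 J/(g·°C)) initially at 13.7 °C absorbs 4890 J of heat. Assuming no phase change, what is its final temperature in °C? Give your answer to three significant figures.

ΔT = q / (m c) = 4890 / (667.0 × 0.439) = 16.70 °C
T_f = 13.7 + 16.70 = 30.40 °C

T_f = 30.4 °C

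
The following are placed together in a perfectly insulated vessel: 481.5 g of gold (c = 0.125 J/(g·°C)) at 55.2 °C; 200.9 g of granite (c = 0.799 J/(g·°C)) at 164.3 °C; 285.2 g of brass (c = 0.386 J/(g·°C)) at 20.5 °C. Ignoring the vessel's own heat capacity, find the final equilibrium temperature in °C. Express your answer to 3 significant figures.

Σ mᵢcᵢ(T − Tᵢ) = 0  ⇒  T = Σ mᵢcᵢTᵢ / Σ mᵢcᵢ
Σ mᵢcᵢ = 481.5×0.125 + 200.9×0.799 + 285.2×0.386 = 330.7938
Σ mᵢcᵢTᵢ = 60.1875×55.2 + 160.5191×164.3 + 110.0872×20.5 = 31952
T = 31952 / 330.7938 = 96.59 °C

T_f = 96.6 °C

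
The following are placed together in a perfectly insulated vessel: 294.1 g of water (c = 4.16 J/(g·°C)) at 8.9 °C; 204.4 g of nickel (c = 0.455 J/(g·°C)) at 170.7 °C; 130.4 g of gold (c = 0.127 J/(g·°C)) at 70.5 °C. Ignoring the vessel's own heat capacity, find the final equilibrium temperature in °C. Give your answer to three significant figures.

T_f = 21.0 °C

Σ mᵢcᵢ(T − Tᵢ) = 0  ⇒  T = Σ mᵢcᵢTᵢ / Σ mᵢcᵢ
Σ mᵢcᵢ = 294.1×4.16 + 204.4×0.455 + 130.4×0.127 = 1333.0188
Σ mᵢcᵢTᵢ = 1223.456×8.9 + 93.002×170.7 + 16.5608×70.5 = 27932
T = 27932 / 1333.0188 = 20.95 °C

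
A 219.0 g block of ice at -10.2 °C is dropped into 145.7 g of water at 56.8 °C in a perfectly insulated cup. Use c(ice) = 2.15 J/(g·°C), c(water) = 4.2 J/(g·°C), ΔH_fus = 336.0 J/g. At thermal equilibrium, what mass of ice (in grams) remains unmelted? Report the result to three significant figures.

Heat to warm all ice to 0 °C: 219.0×2.15×10.2 = 4802.7 J
Heat released by water cooling to 0 °C: 145.7×4.2×56.8 = 34758 J
34758 J < 4802.7 + 219.0×336.0 = 78386.7 J, so not all ice melts; final T = 0 °C.
Heat left for melting: 34758 − 4802.7 = 29955.3 J
Mass melted = 29955.3 / 336.0 = 89.15 g
Ice remaining = 219.0 − 89.15 = 129.85 g

m_ice remaining = 130 g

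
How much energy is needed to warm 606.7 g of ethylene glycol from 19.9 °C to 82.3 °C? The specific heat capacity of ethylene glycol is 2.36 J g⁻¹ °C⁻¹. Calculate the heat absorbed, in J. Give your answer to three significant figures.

q = 89300 J

q = m c ΔT = 606.7 × 2.36 × (82.3 − 19.9)
q = 606.7 × 2.36 × 62.4 = 89345 J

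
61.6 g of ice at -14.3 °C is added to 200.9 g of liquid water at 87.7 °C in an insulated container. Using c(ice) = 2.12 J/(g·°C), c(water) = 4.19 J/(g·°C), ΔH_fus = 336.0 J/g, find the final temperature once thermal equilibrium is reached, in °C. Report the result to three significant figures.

Heat to bring ice to 0 °C and melt it: q₁ = 61.6×2.12×14.3 + 61.6×336.0 = 22565 J
Heat the water can supply cooling to 0 °C: 200.9×4.19×87.7 = 73823.3 J > q₁, so all ice melts.
Energy balance: 200.9×4.19×(87.7 − T) = 22565 + 61.6×4.19×(T − 0)
841.771(87.7 − T) = 22565 + 258.104 T
73823.3 − 22565 = 1099.875 T
T = 51258.3 / 1099.875 = 46.60 °C

T_f = 46.6 °C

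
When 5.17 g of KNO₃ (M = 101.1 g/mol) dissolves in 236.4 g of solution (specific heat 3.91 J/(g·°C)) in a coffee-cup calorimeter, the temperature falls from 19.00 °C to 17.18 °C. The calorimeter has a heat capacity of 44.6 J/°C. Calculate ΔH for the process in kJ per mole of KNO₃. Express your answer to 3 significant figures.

ΔH = 34.5 kJ/mol

|ΔT| = |17.18 − 19.00| = 1.82 °C
|q_surr| = (236.4 × 3.91 + 44.6) × 1.82 = 968.924 × 1.82 = 1763 J
n(KNO₃) = 5.17 / 101.1 = 0.05114 mol
Temperature fell, so q_rxn = +|q_surr| = 1.763 kJ
ΔH = q_rxn / n = 34.47 kJ/mol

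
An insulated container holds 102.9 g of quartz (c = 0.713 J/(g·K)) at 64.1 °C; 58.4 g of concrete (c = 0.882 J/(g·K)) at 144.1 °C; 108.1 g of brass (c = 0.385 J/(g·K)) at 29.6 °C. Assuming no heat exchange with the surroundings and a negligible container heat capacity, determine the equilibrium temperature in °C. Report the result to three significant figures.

T_f = 80.2 °C

Σ mᵢcᵢ(T − Tᵢ) = 0  ⇒  T = Σ mᵢcᵢTᵢ / Σ mᵢcᵢ
Σ mᵢcᵢ = 102.9×0.713 + 58.4×0.882 + 108.1×0.385 = 166.4950
Σ mᵢcᵢTᵢ = 73.3677×64.1 + 51.5088×144.1 + 41.6185×29.6 = 13357
T = 13357 / 166.4950 = 80.22 °C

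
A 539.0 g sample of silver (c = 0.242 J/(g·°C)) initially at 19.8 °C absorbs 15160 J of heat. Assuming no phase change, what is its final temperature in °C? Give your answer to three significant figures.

ΔT = q / (m c) = 15160 / (539.0 × 0.242) = 116.2 °C
T_f = 19.8 + 116.2 = 136.0 °C

T_f = 136 °C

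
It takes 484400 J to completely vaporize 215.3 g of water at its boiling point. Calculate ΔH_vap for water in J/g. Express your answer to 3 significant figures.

ΔH_vap = 2250 J/g

ΔH_vap = q / m = 484400 / 215.3 = 2250 J/g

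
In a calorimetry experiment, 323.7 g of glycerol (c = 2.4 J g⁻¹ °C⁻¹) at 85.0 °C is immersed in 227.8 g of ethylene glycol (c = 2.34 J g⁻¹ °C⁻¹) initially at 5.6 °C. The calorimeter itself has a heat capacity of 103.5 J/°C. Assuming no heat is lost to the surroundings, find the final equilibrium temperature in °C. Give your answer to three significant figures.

T_f = 49.2 °C

Heat lost by glycerol = heat gained by ethylene glycol + calorimeter.
(323.7)(2.4)(85.0 − T) = [(227.8)(2.34) + 103.5](T − 5.6)
776.88 (85.0 − T) = 636.552 (T − 5.6)
66035 − 776.88 T = 636.552 T − 3564.7
69599.7 = 1413.432 T
T = 49.24 °C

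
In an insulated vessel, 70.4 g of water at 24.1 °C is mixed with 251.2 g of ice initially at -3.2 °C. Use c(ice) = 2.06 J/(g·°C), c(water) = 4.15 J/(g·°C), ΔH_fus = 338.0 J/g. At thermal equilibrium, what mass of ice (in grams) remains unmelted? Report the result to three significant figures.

m_ice remaining = 235 g

Heat to warm all ice to 0 °C: 251.2×2.06×3.2 = 1655.9 J
Heat released by water cooling to 0 °C: 70.4×4.15×24.1 = 7041.1 J
7041.1 J < 1655.9 + 251.2×338.0 = 86561.5 J, so not all ice melts; final T = 0 °C.
Heat left for melting: 7041.1 − 1655.9 = 5385.2 J
Mass melted = 5385.2 / 338.0 = 15.93 g
Ice remaining = 251.2 − 15.93 = 235.27 g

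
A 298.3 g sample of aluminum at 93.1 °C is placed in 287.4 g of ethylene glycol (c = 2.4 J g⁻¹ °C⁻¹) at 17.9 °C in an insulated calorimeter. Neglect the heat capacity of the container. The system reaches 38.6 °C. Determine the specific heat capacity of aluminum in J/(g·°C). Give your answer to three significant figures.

c = 0.878 J/(g·°C)

q_gained = (287.4 × 2.4) × (38.6 − 17.9) = 14280 J
q_lost = 298.3 × c × (93.1 − 38.6) = 16257.35 c
Set equal: c = 14280 / 16257.35 = 0.878 J/(g·°C)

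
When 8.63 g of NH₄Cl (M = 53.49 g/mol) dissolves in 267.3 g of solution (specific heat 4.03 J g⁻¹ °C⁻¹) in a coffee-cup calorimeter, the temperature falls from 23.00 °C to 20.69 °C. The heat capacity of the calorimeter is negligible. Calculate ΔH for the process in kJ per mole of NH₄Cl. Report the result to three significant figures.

|ΔT| = |20.69 − 23.00| = 2.31 °C
|q_surr| = (267.3 × 4.03) × 2.31 = 1077.219 × 2.31 = 2488 J
n(NH₄Cl) = 8.63 / 53.49 = 0.1613 mol
Temperature fell, so q_rxn = +|q_surr| = 2.488 kJ
ΔH = q_rxn / n = 15.42 kJ/mol

ΔH = 15.4 kJ/mol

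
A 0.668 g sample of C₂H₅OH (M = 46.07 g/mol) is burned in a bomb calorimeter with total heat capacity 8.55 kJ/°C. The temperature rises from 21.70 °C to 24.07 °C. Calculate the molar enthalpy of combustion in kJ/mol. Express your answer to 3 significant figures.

ΔH = -1400 kJ/mol

ΔT = 24.07 − 21.70 = 2.37 °C
q_cal = C_cal × ΔT = 8.55 × 2.37 = 20.2635 kJ
n = 0.668 / 46.07 = 0.01450 mol
q_rxn = −q_cal = -20.2635 kJ
ΔH = -20.2635 / 0.01450 = -1397 kJ/mol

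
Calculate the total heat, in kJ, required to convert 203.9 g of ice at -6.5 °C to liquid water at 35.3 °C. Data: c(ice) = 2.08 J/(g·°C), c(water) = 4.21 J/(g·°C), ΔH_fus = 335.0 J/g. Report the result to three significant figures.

q1 (heat ice -6.5→0.0 °C): 203.9 × 2.08 × 6.5 = 2757 J
q2 (melt at 0 °C): 203.9 × 335.0 = 68307 J
q3 (heat water 0.0→35.3 °C): 203.9 × 4.21 × 35.3 = 30302 J
Total: 2757 + 68307 + 30302 = 101366 J = 101 kJ

q = 101 kJ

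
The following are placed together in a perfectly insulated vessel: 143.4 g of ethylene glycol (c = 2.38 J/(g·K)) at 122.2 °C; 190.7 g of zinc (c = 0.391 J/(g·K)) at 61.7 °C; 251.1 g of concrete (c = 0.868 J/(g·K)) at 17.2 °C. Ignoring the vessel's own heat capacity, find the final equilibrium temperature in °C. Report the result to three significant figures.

Σ mᵢcᵢ(T − Tᵢ) = 0  ⇒  T = Σ mᵢcᵢTᵢ / Σ mᵢcᵢ
Σ mᵢcᵢ = 143.4×2.38 + 190.7×0.391 + 251.1×0.868 = 633.8105
Σ mᵢcᵢTᵢ = 341.292×122.2 + 74.5637×61.7 + 217.9548×17.2 = 50055
T = 50055 / 633.8105 = 78.97 °C

T_f = 79.0 °C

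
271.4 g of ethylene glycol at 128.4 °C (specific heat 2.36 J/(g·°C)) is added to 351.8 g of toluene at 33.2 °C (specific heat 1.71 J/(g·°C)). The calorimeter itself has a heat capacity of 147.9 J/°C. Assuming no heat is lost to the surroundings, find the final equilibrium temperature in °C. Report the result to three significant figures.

T_f = 77.1 °C

Heat lost by ethylene glycol = heat gained by toluene + calorimeter.
(271.4)(2.36)(128.4 − T) = [(351.8)(1.71) + 147.9](T − 33.2)
640.504 (128.4 − T) = 749.478 (T − 33.2)
82241 − 640.504 T = 749.478 T − 24883
107124 = 1389.982 T
T = 77.07 °C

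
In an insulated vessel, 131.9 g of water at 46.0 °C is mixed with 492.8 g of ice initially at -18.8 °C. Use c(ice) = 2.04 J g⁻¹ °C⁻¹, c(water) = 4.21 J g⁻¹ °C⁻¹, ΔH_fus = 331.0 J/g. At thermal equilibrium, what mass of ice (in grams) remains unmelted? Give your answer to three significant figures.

Heat to warm all ice to 0 °C: 492.8×2.04×18.8 = 18900 J
Heat released by water cooling to 0 °C: 131.9×4.21×46.0 = 25544 J
25544 J < 18900 + 492.8×331.0 = 182016.8 J, so not all ice melts; final T = 0 °C.
Heat left for melting: 25544 − 18900 = 6644 J
Mass melted = 6644 / 331.0 = 20.07 g
Ice remaining = 492.8 − 20.07 = 472.73 g

m_ice remaining = 473 g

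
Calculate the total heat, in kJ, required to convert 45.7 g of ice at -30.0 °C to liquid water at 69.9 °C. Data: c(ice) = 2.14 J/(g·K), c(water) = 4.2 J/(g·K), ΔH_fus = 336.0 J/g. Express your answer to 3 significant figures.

q = 31.7 kJ

q1 (heat ice -30.0→0.0 °C): 45.7 × 2.14 × 30.0 = 2934 J
q2 (melt at 0 °C): 45.7 × 336.0 = 15355 J
q3 (heat water 0.0→69.9 °C): 45.7 × 4.2 × 69.9 = 13417 J
Total: 2934 + 15355 + 13417 = 31706 J = 31.7 kJ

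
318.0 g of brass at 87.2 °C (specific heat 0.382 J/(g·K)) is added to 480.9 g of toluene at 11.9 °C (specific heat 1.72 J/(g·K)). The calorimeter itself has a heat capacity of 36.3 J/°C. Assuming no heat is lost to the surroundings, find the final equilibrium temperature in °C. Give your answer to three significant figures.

T_f = 21.2 °C

Heat lost by brass = heat gained by toluene + calorimeter.
(318.0)(0.382)(87.2 − T) = [(480.9)(1.72) + 36.3](T − 11.9)
121.476 (87.2 − T) = 863.448 (T − 11.9)
10593 − 121.476 T = 863.448 T − 10275
20868 = 984.924 T
T = 21.19 °C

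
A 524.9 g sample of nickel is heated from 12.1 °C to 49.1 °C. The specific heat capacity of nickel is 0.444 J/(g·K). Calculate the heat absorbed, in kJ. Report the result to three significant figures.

q = 8.62 kJ

q = m c ΔT = 524.9 × 0.444 × (49.1 − 12.1)
q = 524.9 × 0.444 × 37.0 = 8623 J = 8.62 kJ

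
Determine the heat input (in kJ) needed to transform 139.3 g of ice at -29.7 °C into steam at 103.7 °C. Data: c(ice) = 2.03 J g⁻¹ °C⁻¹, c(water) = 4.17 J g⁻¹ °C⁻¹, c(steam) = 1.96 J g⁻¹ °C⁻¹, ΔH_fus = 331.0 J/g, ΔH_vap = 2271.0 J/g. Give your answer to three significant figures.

q1 (heat ice -29.7→0.0 °C): 139.3 × 2.03 × 29.7 = 8399 J
q2 (melt at 0 °C): 139.3 × 331.0 = 46108 J
q3 (heat water 0.0→100.0 °C): 139.3 × 4.17 × 100.0 = 58088 J
q4 (vaporize at 100 °C): 139.3 × 2271.0 = 316350 J
q5 (heat steam 100.0→103.7 °C): 139.3 × 1.96 × 3.7 = 1010 J
Total: 8399 + 46108 + 58088 + 316350 + 1010 = 429955 J = 430 kJ

q = 430 kJ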